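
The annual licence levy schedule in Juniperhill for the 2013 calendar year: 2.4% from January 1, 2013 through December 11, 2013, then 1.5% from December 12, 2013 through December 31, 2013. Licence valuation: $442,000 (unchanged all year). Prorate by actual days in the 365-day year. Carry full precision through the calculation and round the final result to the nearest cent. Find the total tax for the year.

$10,390.03

January 1 – December 11, 2013: 345 days at 2.4% → $442,000 × 2.4% × 345/365 = $10,026.7397
December 12 – December 31, 2013: 20 days at 1.5% → $442,000 × 1.5% × 20/365 = $363.2877
Total = $10,390.0274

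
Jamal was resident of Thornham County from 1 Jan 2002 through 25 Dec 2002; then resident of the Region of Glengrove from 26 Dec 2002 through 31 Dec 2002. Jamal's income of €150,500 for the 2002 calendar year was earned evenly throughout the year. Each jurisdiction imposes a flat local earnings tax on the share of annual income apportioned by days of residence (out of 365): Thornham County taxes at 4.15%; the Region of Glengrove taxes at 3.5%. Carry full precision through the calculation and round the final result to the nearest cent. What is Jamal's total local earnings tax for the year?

€6,229.67

Thornham County, 1 Jan – 25 Dec 2002: 359 days → €150,500 × 4.15% × 359/365 = €6,143.0801
The Region of Glengrove, 26 Dec – 31 Dec 2002: 6 days → €150,500 × 3.5% × 6/365 = €86.5890
Total = €6,229.6692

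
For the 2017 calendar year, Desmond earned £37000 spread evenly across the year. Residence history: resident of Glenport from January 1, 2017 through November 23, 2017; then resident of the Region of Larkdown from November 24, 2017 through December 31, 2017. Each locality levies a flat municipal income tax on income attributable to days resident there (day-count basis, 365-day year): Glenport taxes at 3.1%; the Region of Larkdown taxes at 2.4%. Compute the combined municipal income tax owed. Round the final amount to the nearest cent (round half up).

Glenport, January 1 – November 23, 2017: 327 days → £37000 × 3.1% × 327/365 = £1027.5863
The Region of Larkdown, November 24 – December 31, 2017: 38 days → £37000 × 2.4% × 38/365 = £92.4493
Total = £1120.0356

£1120.04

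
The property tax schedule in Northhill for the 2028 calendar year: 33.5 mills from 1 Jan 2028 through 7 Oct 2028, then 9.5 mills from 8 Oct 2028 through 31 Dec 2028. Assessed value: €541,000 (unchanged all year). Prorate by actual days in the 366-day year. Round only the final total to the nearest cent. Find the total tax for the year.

€15,108.09

1 Jan – 7 Oct 2028: 281 days at 33.5 mills → €541,000 × 3.35% × 281/366 = €13,914.4904
8 Oct – 31 Dec 2028: 85 days at 9.5 mills → €541,000 × 0.95% × 85/366 = €1,193.5997
Total = €15,108.0902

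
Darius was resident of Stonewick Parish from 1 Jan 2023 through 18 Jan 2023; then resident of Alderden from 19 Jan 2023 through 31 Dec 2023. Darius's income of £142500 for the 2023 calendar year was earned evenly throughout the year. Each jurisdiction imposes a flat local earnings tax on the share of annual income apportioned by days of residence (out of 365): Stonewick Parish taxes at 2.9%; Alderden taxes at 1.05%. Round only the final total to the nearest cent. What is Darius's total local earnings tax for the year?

Stonewick Parish, 1 Jan – 18 Jan 2023: 18 days → £142500 × 2.9% × 18/365 = £203.7945
Alderden, 19 Jan – 31 Dec 2023: 347 days → £142500 × 1.05% × 347/365 = £1422.4623
Total = £1626.2568

£1626.26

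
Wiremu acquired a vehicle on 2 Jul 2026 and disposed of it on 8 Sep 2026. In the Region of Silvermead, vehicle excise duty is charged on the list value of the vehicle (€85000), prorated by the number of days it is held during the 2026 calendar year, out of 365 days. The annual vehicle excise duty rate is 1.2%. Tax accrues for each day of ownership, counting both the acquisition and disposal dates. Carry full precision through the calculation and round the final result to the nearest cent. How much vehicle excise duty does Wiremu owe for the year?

€192.82

Days held (2 Jul – 8 Sep 2026): 69 out of 365
Tax = €85000 × 1.2% × 69/365 = €192.8219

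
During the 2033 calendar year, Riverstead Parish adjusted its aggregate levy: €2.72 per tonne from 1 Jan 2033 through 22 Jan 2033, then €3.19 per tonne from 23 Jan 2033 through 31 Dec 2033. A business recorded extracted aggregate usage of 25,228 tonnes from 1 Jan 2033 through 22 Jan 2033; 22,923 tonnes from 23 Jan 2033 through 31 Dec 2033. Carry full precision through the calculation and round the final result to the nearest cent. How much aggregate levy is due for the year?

€141,744.53

1 Jan – 22 Jan 2033: 25,228 tonnes at €2.72/tonne → €68,620.16
23 Jan – 31 Dec 2033: 22,923 tonnes at €3.19/tonne → €73,124.37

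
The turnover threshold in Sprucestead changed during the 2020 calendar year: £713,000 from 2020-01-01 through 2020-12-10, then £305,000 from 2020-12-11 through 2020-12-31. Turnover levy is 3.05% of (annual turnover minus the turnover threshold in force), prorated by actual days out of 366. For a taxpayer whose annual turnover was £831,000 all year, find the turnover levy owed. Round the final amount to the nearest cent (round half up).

£4,313.00

2020-01-01 to 2020-12-10: 345 days, exemption £713,000 → (£831,000 − £713,000) × 3.05% × 345/366 = £3,392.5000
2020-12-11 to 2020-12-31: 21 days, exemption £305,000 → (£831,000 − £305,000) × 3.05% × 21/366 = £920.5000
Total = £4,313.0000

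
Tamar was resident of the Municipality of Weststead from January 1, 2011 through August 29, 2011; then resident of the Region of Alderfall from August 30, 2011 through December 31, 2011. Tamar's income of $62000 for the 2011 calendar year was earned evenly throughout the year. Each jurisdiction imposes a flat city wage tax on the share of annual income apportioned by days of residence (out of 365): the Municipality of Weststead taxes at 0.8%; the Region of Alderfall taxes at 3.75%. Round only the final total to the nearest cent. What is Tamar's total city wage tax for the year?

The Municipality of Weststead, January 1 – August 29, 2011: 241 days → $62000 × 0.8% × 241/365 = $327.4959
The Region of Alderfall, August 30 – December 31, 2011: 124 days → $62000 × 3.75% × 124/365 = $789.8630
Total = $1117.3589

$1117.36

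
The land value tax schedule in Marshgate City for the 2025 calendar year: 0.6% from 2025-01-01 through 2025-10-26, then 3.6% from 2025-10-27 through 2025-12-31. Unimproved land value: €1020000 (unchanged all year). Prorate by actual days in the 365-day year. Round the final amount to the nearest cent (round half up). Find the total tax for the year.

2025-01-01 to 2025-10-26: 299 days at 0.6% → €1020000 × 0.6% × 299/365 = €5013.3699
2025-10-27 to 2025-12-31: 66 days at 3.6% → €1020000 × 3.6% × 66/365 = €6639.7808
Total = €11653.1507

€11653.15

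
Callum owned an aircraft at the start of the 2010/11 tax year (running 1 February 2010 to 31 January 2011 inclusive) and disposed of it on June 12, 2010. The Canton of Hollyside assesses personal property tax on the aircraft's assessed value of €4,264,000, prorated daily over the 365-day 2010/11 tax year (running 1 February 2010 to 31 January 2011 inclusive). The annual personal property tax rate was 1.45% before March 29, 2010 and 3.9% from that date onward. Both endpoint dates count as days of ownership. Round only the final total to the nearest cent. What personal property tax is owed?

February 1 – March 28, 2010: 56 days at 1.45% → €4,264,000 × 1.45% × 56/365 = €9,485.9397
March 29 – June 12, 2010: 76 days at 3.9% → €4,264,000 × 3.9% × 76/365 = €34,626.0164
Total = €44,111.9562

€44,111.96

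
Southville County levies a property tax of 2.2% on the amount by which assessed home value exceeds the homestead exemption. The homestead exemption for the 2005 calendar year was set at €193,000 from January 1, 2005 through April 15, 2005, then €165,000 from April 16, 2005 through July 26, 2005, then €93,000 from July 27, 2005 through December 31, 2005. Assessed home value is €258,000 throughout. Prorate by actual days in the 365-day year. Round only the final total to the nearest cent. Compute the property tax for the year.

January 1 – April 15, 2005: 105 days, exemption €193,000 → (€258,000 − €193,000) × 2.2% × 105/365 = €411.3699
April 16 – July 26, 2005: 102 days, exemption €165,000 → (€258,000 − €165,000) × 2.2% × 102/365 = €571.7589
July 27 – December 31, 2005: 158 days, exemption €93,000 → (€258,000 − €93,000) × 2.2% × 158/365 = €1,571.3425
Total = €2,554.4712

€2,554.47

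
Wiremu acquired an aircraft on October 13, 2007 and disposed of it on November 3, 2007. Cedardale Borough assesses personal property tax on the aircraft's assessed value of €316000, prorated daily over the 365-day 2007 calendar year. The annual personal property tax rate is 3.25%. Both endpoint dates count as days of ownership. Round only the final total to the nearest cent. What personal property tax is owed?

Days held (October 13 – November 3, 2007): 22 out of 365
Tax = €316000 × 3.25% × 22/365 = €619.0137

€619.01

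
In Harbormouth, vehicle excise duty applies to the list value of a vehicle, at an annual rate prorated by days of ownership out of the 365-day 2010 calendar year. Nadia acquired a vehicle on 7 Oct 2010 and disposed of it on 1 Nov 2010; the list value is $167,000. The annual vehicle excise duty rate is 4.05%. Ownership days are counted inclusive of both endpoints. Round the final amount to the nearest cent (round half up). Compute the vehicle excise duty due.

Days held (7 Oct – 1 Nov 2010): 26 out of 365
Tax = $167,000 × 4.05% × 26/365 = $481.7836

$481.78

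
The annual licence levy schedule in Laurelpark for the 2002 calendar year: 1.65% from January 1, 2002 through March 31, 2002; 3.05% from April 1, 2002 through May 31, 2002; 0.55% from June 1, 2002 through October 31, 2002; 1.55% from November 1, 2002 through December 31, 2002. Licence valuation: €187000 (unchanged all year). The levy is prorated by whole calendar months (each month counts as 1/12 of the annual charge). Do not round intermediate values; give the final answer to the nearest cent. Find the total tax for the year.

€2633.58

January 1 – March 31, 2002: 3 months at 1.65% → €187000 × 1.65% × 3/12 = €771.3750
April 1 – May 31, 2002: 2 months at 3.05% → €187000 × 3.05% × 2/12 = €950.5833
June 1 – October 31, 2002: 5 months at 0.55% → €187000 × 0.55% × 5/12 = €428.5417
November 1 – December 31, 2002: 2 months at 1.55% → €187000 × 1.55% × 2/12 = €483.0833
Total = €2633.5833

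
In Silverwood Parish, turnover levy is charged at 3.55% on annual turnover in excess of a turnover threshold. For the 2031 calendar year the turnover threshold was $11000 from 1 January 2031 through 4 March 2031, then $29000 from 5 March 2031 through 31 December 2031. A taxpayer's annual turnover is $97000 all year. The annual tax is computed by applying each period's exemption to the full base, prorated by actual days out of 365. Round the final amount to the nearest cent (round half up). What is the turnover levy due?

$2524.29

1 January – 4 March 2031: 63 days, exemption $11000 → ($97000 − $11000) × 3.55% × 63/365 = $526.9562
5 March – 31 December 2031: 302 days, exemption $29000 → ($97000 − $29000) × 3.55% × 302/365 = $1997.3370
Total = $2524.2932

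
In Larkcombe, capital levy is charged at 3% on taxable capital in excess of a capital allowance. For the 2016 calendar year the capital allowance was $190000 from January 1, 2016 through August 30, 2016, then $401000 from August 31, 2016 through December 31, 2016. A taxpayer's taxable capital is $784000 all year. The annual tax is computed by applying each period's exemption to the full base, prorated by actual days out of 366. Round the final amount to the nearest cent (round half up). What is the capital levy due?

$15692.70

January 1 – August 30, 2016: 243 days, exemption $190000 → ($784000 − $190000) × 3% × 243/366 = $11831.3115
August 31 – December 31, 2016: 123 days, exemption $401000 → ($784000 − $401000) × 3% × 123/366 = $3861.3934
Total = $15692.7049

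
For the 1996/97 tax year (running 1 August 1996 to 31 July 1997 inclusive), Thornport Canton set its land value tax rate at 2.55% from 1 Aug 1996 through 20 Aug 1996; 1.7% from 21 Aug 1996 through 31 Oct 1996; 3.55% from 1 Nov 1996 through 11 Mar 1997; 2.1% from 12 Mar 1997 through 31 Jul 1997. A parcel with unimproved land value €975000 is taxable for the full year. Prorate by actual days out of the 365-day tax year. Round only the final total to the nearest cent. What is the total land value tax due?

1 Aug – 20 Aug 1996: 20 days at 2.55% → €975000 × 2.55% × 20/365 = €1362.3288
21 Aug – 31 Oct 1996: 72 days at 1.7% → €975000 × 1.7% × 72/365 = €3269.5890
1 Nov 1996 – 11 Mar 1997: 131 days at 3.55% → €975000 × 3.55% × 131/365 = €12422.5685
12 Mar – 31 Jul 1997: 142 days at 2.1% → €975000 × 2.1% × 142/365 = €7965.6164
Total = €25020.1027

€25020.10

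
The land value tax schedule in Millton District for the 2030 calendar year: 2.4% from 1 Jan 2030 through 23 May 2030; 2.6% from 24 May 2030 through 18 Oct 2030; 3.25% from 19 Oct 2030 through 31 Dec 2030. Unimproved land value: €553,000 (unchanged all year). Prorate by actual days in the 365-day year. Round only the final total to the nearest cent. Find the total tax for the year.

1 Jan – 23 May 2030: 143 days at 2.4% → €553,000 × 2.4% × 143/365 = €5,199.7151
24 May – 18 Oct 2030: 148 days at 2.6% → €553,000 × 2.6% × 148/365 = €5,829.9836
19 Oct – 31 Dec 2030: 74 days at 3.25% → €553,000 × 3.25% × 74/365 = €3,643.7397
Total = €14,673.4384

€14,673.44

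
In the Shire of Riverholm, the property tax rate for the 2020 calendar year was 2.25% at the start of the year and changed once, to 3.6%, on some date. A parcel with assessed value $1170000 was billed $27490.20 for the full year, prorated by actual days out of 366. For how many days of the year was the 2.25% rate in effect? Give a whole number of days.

339 days

Let d = days at the first rate; then 366 − d days at the second rate.
$1170000 × [2.25%·d + 3.6%·(366−d)] / 366 = $27490.20
Solving gives d = 339, so the new rate took effect on 5 December 2020.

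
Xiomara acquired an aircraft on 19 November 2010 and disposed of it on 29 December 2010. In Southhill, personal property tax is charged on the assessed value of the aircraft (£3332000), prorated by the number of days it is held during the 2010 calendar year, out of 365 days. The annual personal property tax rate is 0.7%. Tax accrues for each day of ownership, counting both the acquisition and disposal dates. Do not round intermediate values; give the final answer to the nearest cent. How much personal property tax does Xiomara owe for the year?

£2619.96

Days held (19 November – 29 December 2010): 41 out of 365
Tax = £3332000 × 0.7% × 41/365 = £2619.9562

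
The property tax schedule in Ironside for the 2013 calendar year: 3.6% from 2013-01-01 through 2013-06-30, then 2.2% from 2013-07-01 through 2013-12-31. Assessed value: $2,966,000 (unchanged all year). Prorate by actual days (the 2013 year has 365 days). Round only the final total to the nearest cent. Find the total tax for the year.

$85,843.35

2013-01-01 to 2013-06-30: 181 days at 3.6% → $2,966,000 × 3.6% × 181/365 = $52,949.1945
2013-07-01 to 2013-12-31: 184 days at 2.2% → $2,966,000 × 2.2% × 184/365 = $32,894.1589
Total = $85,843.3534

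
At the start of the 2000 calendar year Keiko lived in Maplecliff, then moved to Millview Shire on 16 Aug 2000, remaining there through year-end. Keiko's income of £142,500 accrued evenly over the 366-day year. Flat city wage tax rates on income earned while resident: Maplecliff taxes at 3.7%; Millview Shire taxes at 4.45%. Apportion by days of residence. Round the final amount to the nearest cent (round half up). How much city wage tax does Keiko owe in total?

£5,675.47

Maplecliff, 1 Jan – 15 Aug 2000: 228 days → £142,500 × 3.7% × 228/366 = £3,284.5082
Millview Shire, 16 Aug – 31 Dec 2000: 138 days → £142,500 × 4.45% × 138/366 = £2,390.9631
Total = £5,675.4713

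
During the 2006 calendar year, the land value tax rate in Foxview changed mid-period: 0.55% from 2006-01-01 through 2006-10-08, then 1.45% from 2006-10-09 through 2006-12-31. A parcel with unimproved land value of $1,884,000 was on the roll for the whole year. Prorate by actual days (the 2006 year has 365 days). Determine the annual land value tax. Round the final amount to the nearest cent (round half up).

2006-01-01 to 2006-10-08: 281 days at 0.55% → $1,884,000 × 0.55% × 281/365 = $7,977.3205
2006-10-09 to 2006-12-31: 84 days at 1.45% → $1,884,000 × 1.45% × 84/365 = $6,286.8822
Total = $14,264.2027

$14,264.20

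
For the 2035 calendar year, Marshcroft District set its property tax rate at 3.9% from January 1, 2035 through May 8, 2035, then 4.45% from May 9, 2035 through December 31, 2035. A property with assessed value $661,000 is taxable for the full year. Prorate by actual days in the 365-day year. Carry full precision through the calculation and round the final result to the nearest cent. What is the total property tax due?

$28,139.58

January 1 – May 8, 2035: 128 days at 3.9% → $661,000 × 3.9% × 128/365 = $9,040.3068
May 9 – December 31, 2035: 237 days at 4.45% → $661,000 × 4.45% × 237/365 = $19,099.2781
Total = $28,139.5849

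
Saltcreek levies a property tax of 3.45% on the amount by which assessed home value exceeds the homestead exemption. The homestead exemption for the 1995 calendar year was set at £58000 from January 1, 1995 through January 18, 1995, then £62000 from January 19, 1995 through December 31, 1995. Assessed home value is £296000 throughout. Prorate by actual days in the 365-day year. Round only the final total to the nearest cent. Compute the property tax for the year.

January 1 – January 18, 1995: 18 days, exemption £58000 → (£296000 − £58000) × 3.45% × 18/365 = £404.9260
January 19 – December 31, 1995: 347 days, exemption £62000 → (£296000 − £62000) × 3.45% × 347/365 = £7674.8795
Total = £8079.8055

£8079.81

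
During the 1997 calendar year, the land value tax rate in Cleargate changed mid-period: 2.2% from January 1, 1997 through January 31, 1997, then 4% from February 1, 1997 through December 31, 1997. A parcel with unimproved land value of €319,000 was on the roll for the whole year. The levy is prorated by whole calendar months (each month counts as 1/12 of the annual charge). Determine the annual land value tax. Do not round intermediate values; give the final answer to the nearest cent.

January 1 – January 31, 1997: 1 month at 2.2% → €319,000 × 2.2% × 1/12 = €584.8333
February 1 – December 31, 1997: 11 months at 4% → €319,000 × 4% × 11/12 = €11,696.6667
Total = €12,281.5000

€12,281.50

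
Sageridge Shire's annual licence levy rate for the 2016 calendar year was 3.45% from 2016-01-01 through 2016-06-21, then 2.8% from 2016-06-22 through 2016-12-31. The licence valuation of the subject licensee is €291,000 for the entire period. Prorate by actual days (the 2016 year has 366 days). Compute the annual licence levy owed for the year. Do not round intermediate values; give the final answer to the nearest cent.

2016-01-01 to 2016-06-21: 173 days at 3.45% → €291,000 × 3.45% × 173/366 = €4,745.4467
2016-06-22 to 2016-12-31: 193 days at 2.8% → €291,000 × 2.8% × 193/366 = €4,296.6230
Total = €9,042.0697

€9,042.07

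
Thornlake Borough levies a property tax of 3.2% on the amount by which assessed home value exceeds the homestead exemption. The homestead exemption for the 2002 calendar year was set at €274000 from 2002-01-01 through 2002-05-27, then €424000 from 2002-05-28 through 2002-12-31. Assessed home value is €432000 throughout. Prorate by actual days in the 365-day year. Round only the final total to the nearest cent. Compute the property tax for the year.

2002-01-01 to 2002-05-27: 147 days, exemption €274000 → (€432000 − €274000) × 3.2% × 147/365 = €2036.2521
2002-05-28 to 2002-12-31: 218 days, exemption €424000 → (€432000 − €424000) × 3.2% × 218/365 = €152.8986
Total = €2189.1507

€2189.15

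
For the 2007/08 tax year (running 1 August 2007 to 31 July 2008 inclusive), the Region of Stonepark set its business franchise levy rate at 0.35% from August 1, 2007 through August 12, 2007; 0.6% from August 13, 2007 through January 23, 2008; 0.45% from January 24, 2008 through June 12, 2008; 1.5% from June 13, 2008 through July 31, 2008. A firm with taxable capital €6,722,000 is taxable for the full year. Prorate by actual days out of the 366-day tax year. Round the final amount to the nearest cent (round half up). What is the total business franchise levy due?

€43,996.04

August 1 – August 12, 2007: 12 days at 0.35% → €6,722,000 × 0.35% × 12/366 = €771.3770
August 13, 2007 – January 23, 2008: 164 days at 0.6% → €6,722,000 × 0.6% × 164/366 = €18,072.2623
January 24 – June 12, 2008: 141 days at 0.45% → €6,722,000 × 0.45% × 141/366 = €11,653.3033
June 13 – July 31, 2008: 49 days at 1.5% → €6,722,000 × 1.5% × 49/366 = €13,499.0984
Total = €43,996.0410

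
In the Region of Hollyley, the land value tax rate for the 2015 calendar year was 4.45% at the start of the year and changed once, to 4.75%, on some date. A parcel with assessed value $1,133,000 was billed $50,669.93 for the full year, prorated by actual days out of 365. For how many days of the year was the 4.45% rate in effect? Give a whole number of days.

338 days

Let d = days at the first rate; then 365 − d days at the second rate.
$1,133,000 × [4.45%·d + 4.75%·(365−d)] / 365 = $50,669.93
Solving gives d = 338, so the new rate took effect on December 5, 2015.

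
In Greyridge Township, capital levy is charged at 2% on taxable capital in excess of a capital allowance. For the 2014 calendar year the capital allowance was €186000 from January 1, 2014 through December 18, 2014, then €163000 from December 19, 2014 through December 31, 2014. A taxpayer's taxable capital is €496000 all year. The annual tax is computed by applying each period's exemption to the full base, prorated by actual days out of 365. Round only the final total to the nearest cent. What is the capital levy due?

€6216.38

January 1 – December 18, 2014: 352 days, exemption €186000 → (€496000 − €186000) × 2% × 352/365 = €5979.1781
December 19 – December 31, 2014: 13 days, exemption €163000 → (€496000 − €163000) × 2% × 13/365 = €237.2055
Total = €6216.3836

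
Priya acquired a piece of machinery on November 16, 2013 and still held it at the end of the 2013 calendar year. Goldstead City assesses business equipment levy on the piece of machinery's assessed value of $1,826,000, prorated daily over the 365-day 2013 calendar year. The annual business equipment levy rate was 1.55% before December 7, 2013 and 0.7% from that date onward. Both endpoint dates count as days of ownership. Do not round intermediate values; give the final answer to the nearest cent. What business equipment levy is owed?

$2,503.87

November 16 – December 6, 2013: 21 days at 1.55% → $1,826,000 × 1.55% × 21/365 = $1,628.3918
December 7 – December 31, 2013: 25 days at 0.7% → $1,826,000 × 0.7% × 25/365 = $875.4795
Total = $2,503.8712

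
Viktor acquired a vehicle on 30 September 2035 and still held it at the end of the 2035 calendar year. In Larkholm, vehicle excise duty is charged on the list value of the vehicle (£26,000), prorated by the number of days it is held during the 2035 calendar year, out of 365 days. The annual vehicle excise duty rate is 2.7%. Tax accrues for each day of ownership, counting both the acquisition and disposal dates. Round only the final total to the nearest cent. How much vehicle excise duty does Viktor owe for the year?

Days held (30 September – 31 December 2035): 93 out of 365
Tax = £26,000 × 2.7% × 93/365 = £178.8658

£178.87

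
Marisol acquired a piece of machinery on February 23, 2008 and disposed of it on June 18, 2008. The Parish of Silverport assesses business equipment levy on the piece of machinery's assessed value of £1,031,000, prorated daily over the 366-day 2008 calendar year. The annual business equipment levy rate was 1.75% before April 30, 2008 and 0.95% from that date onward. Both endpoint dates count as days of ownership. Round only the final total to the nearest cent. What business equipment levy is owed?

£4,640.91

February 23 – April 29, 2008: 67 days at 1.75% → £1,031,000 × 1.75% × 67/366 = £3,302.8620
April 30 – June 18, 2008: 50 days at 0.95% → £1,031,000 × 0.95% × 50/366 = £1,338.0464
Total = £4,640.9085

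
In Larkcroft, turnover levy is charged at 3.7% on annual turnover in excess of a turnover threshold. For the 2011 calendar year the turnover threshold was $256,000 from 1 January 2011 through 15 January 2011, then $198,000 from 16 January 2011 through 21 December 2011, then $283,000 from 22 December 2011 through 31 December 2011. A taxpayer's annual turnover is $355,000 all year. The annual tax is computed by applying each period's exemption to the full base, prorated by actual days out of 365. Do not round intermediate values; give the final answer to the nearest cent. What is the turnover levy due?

1 January – 15 January 2011: 15 days, exemption $256,000 → ($355,000 − $256,000) × 3.7% × 15/365 = $150.5342
16 January – 21 December 2011: 340 days, exemption $198,000 → ($355,000 − $198,000) × 3.7% × 340/365 = $5,411.1233
22 December – 31 December 2011: 10 days, exemption $283,000 → ($355,000 − $283,000) × 3.7% × 10/365 = $72.9863
Total = $5,634.6438

$5,634.64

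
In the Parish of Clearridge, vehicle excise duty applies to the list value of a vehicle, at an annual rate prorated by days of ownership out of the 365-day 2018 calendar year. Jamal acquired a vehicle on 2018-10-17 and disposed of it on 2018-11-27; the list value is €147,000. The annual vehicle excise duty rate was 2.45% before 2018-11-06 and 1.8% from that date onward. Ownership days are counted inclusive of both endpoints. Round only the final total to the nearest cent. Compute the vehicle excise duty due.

2018-10-17 to 2018-11-05: 20 days at 2.45% → €147,000 × 2.45% × 20/365 = €197.3425
2018-11-06 to 2018-11-27: 22 days at 1.8% → €147,000 × 1.8% × 22/365 = €159.4849
Total = €356.8274

€356.83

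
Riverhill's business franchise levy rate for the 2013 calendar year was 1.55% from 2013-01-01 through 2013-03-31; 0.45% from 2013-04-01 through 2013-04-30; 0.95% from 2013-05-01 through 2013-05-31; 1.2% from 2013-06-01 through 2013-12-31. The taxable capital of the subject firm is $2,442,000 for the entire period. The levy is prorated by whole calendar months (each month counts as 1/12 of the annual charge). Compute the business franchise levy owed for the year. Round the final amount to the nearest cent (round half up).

$29,405.75

2013-01-01 to 2013-03-31: 3 months at 1.55% → $2,442,000 × 1.55% × 3/12 = $9,462.7500
2013-04-01 to 2013-04-30: 1 month at 0.45% → $2,442,000 × 0.45% × 1/12 = $915.7500
2013-05-01 to 2013-05-31: 1 month at 0.95% → $2,442,000 × 0.95% × 1/12 = $1,933.2500
2013-06-01 to 2013-12-31: 7 months at 1.2% → $2,442,000 × 1.2% × 7/12 = $17,094.0000
Total = $29,405.7500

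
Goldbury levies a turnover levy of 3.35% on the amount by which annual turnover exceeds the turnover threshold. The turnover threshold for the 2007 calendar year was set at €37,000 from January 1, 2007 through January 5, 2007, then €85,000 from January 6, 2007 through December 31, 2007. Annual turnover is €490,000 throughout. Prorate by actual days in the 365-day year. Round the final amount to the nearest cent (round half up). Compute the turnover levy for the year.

€13,589.53

January 1 – January 5, 2007: 5 days, exemption €37,000 → (€490,000 − €37,000) × 3.35% × 5/365 = €207.8836
January 6 – December 31, 2007: 360 days, exemption €85,000 → (€490,000 − €85,000) × 3.35% × 360/365 = €13,381.6438
Total = €13,589.5274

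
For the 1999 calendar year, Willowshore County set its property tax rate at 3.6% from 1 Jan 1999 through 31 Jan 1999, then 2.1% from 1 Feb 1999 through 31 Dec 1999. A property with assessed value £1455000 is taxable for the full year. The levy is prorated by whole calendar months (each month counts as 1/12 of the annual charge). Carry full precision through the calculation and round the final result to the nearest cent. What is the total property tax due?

£32373.75

1 Jan – 31 Jan 1999: 1 month at 3.6% → £1455000 × 3.6% × 1/12 = £4365.0000
1 Feb – 31 Dec 1999: 11 months at 2.1% → £1455000 × 2.1% × 11/12 = £28008.7500
Total = £32373.7500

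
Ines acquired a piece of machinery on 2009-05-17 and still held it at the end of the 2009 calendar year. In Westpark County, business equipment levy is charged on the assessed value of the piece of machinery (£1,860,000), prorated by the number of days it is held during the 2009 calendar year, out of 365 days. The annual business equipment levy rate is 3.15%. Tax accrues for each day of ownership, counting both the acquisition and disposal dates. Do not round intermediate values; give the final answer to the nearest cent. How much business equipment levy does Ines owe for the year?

Days held (2009-05-17 to 2009-12-31): 229 out of 365
Tax = £1,860,000 × 3.15% × 229/365 = £36,759.2055

£36,759.21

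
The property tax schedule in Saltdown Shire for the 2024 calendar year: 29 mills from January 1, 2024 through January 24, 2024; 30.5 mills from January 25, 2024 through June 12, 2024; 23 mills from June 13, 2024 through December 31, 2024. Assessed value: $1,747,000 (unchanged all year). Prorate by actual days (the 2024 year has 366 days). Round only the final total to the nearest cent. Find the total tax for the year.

January 1 – January 24, 2024: 24 days at 29 mills → $1,747,000 × 2.9% × 24/366 = $3,322.1639
January 25 – June 12, 2024: 140 days at 30.5 mills → $1,747,000 × 3.05% × 140/366 = $20,381.6667
June 13 – December 31, 2024: 202 days at 23 mills → $1,747,000 × 2.3% × 202/366 = $22,176.3989
Total = $45,880.2295

$45,880.23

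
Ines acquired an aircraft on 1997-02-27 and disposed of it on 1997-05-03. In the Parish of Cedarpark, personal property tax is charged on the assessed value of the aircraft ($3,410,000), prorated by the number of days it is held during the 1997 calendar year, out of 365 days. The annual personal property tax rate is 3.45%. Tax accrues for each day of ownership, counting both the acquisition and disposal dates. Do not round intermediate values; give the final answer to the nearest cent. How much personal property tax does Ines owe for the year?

Days held (1997-02-27 to 1997-05-03): 66 out of 365
Tax = $3,410,000 × 3.45% × 66/365 = $21,272.7945

$21,272.79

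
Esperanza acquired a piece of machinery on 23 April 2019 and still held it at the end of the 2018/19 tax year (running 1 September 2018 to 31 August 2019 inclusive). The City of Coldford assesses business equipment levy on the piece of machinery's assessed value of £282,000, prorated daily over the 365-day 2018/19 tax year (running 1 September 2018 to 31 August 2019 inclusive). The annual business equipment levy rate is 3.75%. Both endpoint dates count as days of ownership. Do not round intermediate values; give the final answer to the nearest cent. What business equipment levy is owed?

Days held (23 April – 31 August 2019): 131 out of 365
Tax = £282,000 × 3.75% × 131/365 = £3,795.4110

£3,795.41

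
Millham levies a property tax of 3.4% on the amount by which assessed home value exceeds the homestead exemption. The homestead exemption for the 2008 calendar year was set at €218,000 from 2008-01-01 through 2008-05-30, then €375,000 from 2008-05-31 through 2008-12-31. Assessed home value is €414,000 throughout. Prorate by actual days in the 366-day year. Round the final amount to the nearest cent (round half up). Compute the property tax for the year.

€3,528.29

2008-01-01 to 2008-05-30: 151 days, exemption €218,000 → (€414,000 − €218,000) × 3.4% × 151/366 = €2,749.3552
2008-05-31 to 2008-12-31: 215 days, exemption €375,000 → (€414,000 − €375,000) × 3.4% × 215/366 = €778.9344
Total = €3,528.2896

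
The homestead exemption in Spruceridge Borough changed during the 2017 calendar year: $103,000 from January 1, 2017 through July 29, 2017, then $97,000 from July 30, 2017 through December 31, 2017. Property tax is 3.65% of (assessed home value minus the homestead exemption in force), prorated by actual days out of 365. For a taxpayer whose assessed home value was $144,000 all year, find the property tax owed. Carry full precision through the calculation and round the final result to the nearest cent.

$1,589.50

January 1 – July 29, 2017: 210 days, exemption $103,000 → ($144,000 − $103,000) × 3.65% × 210/365 = $861.0000
July 30 – December 31, 2017: 155 days, exemption $97,000 → ($144,000 − $97,000) × 3.65% × 155/365 = $728.5000
Total = $1,589.5000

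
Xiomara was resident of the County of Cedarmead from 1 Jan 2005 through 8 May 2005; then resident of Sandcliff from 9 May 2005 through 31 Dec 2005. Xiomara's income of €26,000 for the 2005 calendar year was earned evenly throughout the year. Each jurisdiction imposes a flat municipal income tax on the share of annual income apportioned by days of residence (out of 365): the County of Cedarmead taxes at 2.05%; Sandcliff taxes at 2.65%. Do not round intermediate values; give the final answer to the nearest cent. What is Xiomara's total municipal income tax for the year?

The County of Cedarmead, 1 Jan – 8 May 2005: 128 days → €26,000 × 2.05% × 128/365 = €186.9151
Sandcliff, 9 May – 31 Dec 2005: 237 days → €26,000 × 2.65% × 237/365 = €447.3781
Total = €634.2932

€634.29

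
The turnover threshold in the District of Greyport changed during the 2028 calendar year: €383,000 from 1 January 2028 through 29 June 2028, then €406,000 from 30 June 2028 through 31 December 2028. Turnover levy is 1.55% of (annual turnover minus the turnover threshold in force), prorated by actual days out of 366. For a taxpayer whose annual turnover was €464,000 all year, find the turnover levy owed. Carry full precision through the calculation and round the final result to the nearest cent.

1 January – 29 June 2028: 181 days, exemption €383,000 → (€464,000 − €383,000) × 1.55% × 181/366 = €620.8893
30 June – 31 December 2028: 185 days, exemption €406,000 → (€464,000 − €406,000) × 1.55% × 185/366 = €454.4126
Total = €1,075.3019

€1,075.30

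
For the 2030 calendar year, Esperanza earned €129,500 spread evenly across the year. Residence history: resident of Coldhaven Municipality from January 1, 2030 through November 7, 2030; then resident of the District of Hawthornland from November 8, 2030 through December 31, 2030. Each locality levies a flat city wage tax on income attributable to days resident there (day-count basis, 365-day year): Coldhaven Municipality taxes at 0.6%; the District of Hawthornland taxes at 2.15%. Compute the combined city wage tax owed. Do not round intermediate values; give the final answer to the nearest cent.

€1,073.96

Coldhaven Municipality, January 1 – November 7, 2030: 311 days → €129,500 × 0.6% × 311/365 = €662.0466
The District of Hawthornland, November 8 – December 31, 2030: 54 days → €129,500 × 2.15% × 54/365 = €411.9164
Total = €1,073.9630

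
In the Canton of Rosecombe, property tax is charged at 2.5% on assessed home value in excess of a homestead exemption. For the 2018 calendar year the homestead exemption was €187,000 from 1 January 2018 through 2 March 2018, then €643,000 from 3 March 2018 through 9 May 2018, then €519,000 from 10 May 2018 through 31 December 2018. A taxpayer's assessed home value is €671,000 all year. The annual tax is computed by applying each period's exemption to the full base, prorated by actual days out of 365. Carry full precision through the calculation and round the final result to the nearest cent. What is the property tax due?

1 January – 2 March 2018: 61 days, exemption €187,000 → (€671,000 − €187,000) × 2.5% × 61/365 = €2,022.1918
3 March – 9 May 2018: 68 days, exemption €643,000 → (€671,000 − €643,000) × 2.5% × 68/365 = €130.4110
10 May – 31 December 2018: 236 days, exemption €519,000 → (€671,000 − €519,000) × 2.5% × 236/365 = €2,456.9863
Total = €4,609.5890

€4,609.59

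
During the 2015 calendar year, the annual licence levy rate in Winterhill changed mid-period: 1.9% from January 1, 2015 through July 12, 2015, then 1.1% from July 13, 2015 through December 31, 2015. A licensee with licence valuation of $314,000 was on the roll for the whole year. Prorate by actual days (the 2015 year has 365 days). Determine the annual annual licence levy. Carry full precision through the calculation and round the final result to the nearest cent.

$4,782.26

January 1 – July 12, 2015: 193 days at 1.9% → $314,000 × 1.9% × 193/365 = $3,154.6247
July 13 – December 31, 2015: 172 days at 1.1% → $314,000 × 1.1% × 172/365 = $1,627.6384
Total = $4,782.2630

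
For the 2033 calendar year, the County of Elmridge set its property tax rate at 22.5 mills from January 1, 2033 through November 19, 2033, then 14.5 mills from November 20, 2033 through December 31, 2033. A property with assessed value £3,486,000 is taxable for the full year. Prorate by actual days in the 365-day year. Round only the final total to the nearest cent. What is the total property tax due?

January 1 – November 19, 2033: 323 days at 22.5 mills → £3,486,000 × 2.25% × 323/365 = £69,409.6027
November 20 – December 31, 2033: 42 days at 14.5 mills → £3,486,000 × 1.45% × 42/365 = £5,816.3671
Total = £75,225.9699

£75,225.97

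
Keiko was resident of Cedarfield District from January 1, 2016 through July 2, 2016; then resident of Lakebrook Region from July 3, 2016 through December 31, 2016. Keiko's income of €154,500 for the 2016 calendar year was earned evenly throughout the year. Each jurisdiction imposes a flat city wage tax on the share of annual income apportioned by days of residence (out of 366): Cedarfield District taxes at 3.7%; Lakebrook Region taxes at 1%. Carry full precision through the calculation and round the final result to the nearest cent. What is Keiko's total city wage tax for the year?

€3,642.15

Cedarfield District, January 1 – July 2, 2016: 184 days → €154,500 × 3.7% × 184/366 = €2,873.8689
Lakebrook Region, July 3 – December 31, 2016: 182 days → €154,500 × 1% × 182/366 = €768.2787
Total = €3,642.1475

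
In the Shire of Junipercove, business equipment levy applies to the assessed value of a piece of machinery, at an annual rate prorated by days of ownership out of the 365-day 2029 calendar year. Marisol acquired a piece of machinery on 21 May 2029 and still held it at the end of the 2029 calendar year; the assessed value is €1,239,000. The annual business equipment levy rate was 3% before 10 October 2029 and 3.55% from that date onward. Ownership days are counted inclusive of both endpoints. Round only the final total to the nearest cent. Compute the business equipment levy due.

21 May – 9 October 2029: 142 days at 3% → €1,239,000 × 3% × 142/365 = €14,460.6575
10 October – 31 December 2029: 83 days at 3.55% → €1,239,000 × 3.55% × 83/365 = €10,001.9548
Total = €24,462.6123

€24,462.61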